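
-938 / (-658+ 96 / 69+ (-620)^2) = -10787 / 4413049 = -0.00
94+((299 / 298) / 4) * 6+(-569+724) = 149301 / 596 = 250.51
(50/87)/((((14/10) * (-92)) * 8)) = -125/224112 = -0.00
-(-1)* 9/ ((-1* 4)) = -9/ 4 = -2.25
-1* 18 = -18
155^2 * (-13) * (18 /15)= -374790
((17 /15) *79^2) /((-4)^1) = -106097 /60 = -1768.28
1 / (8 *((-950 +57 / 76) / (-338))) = 169 / 3797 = 0.04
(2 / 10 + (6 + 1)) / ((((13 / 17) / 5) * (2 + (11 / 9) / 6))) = 21.36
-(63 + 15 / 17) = -1086 / 17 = -63.88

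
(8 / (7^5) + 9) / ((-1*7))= -151271 / 117649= -1.29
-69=-69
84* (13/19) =1092/19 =57.47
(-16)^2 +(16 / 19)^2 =92672 / 361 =256.71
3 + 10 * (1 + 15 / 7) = 241 / 7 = 34.43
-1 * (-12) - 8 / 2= 8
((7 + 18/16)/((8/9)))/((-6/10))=-975/64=-15.23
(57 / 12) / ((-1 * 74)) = -19 / 296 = -0.06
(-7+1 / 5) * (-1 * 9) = 306 / 5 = 61.20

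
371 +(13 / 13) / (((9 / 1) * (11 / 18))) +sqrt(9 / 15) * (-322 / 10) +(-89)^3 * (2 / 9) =-15472571 / 99 - 161 * sqrt(15) / 25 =-156313.54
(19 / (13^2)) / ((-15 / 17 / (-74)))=23902 / 2535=9.43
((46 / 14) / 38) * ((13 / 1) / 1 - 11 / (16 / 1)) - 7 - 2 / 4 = -27389 / 4256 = -6.44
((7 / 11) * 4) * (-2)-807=-8933 / 11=-812.09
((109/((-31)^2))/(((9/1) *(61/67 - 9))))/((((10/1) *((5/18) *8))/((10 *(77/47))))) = -562331/489610280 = -0.00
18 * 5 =90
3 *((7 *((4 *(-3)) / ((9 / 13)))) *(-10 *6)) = 21840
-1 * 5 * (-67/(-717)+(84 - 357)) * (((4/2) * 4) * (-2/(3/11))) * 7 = -1205351840/2151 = -560368.13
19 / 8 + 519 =4171 / 8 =521.38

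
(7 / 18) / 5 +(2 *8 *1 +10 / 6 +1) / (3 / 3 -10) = -539 / 270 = -2.00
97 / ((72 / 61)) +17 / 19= 113647 / 1368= 83.08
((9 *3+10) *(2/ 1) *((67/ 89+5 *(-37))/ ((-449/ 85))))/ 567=11460380/ 2517543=4.55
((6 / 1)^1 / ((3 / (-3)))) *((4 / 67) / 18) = -4 / 201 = -0.02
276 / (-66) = -46 / 11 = -4.18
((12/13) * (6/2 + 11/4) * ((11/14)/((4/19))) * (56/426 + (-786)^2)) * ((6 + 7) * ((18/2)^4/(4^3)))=259387453264797/15904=16309573268.66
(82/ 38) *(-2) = -82/ 19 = -4.32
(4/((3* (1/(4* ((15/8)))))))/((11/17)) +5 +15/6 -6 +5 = 483/22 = 21.95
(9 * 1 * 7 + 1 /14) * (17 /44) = 15011 /616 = 24.37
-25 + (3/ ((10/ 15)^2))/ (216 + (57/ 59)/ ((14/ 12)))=-993761/ 39800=-24.97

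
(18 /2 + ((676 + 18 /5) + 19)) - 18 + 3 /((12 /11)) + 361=21067 /20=1053.35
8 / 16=1 / 2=0.50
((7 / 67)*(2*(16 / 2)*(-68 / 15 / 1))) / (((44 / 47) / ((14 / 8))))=-156604 / 11055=-14.17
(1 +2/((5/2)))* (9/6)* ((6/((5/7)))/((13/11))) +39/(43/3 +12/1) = 530748/25675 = 20.67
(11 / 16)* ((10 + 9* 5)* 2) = 605 / 8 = 75.62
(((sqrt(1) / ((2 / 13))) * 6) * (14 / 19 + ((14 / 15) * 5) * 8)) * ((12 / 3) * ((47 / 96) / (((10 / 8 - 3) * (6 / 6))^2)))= 378820 / 399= 949.42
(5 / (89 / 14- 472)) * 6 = -140 / 2173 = -0.06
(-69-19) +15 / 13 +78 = -115 / 13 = -8.85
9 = 9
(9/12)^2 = 9/16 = 0.56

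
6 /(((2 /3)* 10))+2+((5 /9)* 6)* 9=329 /10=32.90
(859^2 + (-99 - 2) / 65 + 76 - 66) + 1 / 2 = 95925693 / 130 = 737889.95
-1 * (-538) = 538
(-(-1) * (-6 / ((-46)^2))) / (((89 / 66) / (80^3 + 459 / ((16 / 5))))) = -811235205 / 753296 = -1076.91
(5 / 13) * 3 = 15 / 13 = 1.15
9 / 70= 0.13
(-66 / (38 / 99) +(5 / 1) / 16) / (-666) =0.26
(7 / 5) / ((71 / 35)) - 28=-1939 / 71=-27.31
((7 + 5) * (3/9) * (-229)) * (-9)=8244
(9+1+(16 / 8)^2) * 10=140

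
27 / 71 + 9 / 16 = 1071 / 1136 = 0.94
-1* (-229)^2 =-52441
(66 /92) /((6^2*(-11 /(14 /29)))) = -7 /8004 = -0.00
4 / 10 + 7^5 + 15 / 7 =588334 / 35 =16809.54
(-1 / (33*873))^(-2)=829958481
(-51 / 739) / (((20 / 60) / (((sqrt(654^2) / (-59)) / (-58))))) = -50031 / 1264429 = -0.04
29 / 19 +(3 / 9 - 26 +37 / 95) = -6769 / 285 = -23.75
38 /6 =19 /3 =6.33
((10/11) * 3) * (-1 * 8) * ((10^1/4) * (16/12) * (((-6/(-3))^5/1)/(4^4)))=-100/11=-9.09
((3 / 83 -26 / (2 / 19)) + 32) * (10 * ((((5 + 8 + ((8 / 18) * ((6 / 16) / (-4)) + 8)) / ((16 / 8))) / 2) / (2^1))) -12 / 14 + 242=-150329213 / 27888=-5390.46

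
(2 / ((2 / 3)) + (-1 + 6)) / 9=8 / 9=0.89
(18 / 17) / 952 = 9 / 8092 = 0.00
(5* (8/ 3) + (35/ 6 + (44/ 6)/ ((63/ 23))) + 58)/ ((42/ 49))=30181/ 324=93.15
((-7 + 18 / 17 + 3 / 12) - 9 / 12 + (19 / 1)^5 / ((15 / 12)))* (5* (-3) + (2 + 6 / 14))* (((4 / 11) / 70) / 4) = -673496738 / 20825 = -32340.78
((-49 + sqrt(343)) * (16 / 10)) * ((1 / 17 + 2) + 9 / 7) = -22288 / 85 + 3184 * sqrt(7) / 85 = -163.11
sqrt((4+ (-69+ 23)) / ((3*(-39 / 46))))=2*sqrt(6279) / 39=4.06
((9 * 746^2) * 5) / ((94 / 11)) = 137737710 / 47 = 2930589.57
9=9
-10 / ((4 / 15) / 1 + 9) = -150 / 139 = -1.08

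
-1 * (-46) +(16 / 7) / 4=326 / 7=46.57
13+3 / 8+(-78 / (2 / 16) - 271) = -7053 / 8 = -881.62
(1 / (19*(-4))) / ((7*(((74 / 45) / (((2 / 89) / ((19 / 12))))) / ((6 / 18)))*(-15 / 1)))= 3 / 8321411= 0.00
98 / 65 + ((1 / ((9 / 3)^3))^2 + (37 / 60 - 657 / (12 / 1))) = -2493601 / 47385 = -52.62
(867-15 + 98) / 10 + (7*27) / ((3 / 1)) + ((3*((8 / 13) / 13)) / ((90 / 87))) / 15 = 158.01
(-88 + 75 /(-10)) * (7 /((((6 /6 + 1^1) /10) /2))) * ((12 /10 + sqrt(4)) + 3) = -41447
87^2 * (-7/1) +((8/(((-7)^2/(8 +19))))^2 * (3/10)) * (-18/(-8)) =-635903451/12005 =-52969.88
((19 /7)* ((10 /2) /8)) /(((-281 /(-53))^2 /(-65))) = -17345575 /4421816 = -3.92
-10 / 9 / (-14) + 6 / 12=73 / 126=0.58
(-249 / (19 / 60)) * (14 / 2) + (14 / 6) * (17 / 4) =-1252699 / 228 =-5494.29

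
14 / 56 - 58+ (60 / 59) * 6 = -12189 / 236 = -51.65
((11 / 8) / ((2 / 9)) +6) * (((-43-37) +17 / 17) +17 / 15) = -949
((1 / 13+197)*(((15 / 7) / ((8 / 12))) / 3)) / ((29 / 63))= 172935 / 377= 458.71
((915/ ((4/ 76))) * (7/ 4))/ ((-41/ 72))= -2190510/ 41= -53427.07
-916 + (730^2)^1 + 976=532960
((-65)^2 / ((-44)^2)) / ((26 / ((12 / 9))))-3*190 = -1654955 / 2904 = -569.89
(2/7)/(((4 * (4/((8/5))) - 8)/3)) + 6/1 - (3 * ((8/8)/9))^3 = 1208/189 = 6.39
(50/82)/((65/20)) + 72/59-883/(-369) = 1075745/283023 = 3.80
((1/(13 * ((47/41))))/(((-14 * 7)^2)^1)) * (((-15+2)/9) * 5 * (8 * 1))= -410/1015623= -0.00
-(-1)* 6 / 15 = 2 / 5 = 0.40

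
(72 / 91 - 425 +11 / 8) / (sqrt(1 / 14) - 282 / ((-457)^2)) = -13426594309558223 *sqrt(14) / 31753024186520 - 9064682127507 / 1134036578090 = -1590.13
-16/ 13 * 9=-144/ 13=-11.08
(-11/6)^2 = 121/36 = 3.36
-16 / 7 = -2.29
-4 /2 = -2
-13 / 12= -1.08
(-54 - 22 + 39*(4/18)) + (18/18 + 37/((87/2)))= -1899/29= -65.48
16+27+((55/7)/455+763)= 513433/637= 806.02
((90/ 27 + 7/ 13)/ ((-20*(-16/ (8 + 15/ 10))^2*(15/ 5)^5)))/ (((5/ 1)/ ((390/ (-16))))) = 54511/ 39813120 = 0.00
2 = 2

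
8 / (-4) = -2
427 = 427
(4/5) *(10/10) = 4/5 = 0.80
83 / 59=1.41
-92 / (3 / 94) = -8648 / 3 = -2882.67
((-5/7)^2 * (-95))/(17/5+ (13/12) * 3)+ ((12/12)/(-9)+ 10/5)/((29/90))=-14190/9947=-1.43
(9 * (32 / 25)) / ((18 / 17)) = 272 / 25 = 10.88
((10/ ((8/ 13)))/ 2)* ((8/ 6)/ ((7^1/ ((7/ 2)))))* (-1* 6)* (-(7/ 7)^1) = 65/ 2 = 32.50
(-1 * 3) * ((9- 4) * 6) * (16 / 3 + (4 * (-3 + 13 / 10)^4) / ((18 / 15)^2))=-102721 / 40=-2568.02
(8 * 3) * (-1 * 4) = -96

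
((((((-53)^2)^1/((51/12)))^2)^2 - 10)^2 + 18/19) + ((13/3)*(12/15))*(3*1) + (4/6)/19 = 72400023005953801447645248153892864/1988090870685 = 36416858038791885650112.57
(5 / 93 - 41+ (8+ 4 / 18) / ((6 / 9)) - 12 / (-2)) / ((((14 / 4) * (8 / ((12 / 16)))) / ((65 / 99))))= -45565 / 114576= -0.40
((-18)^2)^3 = 34012224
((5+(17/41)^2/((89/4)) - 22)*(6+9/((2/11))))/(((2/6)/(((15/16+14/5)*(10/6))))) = -84372976233/4787488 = -17623.64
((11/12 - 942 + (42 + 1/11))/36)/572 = -118667/2718144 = -0.04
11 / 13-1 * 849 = -11026 / 13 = -848.15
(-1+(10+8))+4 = 21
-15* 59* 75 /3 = -22125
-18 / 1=-18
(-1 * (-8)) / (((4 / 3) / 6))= 36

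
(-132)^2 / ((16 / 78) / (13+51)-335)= -5436288 / 104519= -52.01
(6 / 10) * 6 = 18 / 5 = 3.60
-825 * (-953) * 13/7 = 10220925/7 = 1460132.14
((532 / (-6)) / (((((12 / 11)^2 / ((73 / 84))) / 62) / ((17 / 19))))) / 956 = -4654991 / 1238976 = -3.76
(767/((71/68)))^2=2720248336/5041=539624.74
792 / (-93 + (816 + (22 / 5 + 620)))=3960 / 6737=0.59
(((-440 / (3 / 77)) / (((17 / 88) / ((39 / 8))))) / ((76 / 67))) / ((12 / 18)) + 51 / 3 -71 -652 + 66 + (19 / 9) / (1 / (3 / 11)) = -4023793588 / 10659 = -377501.98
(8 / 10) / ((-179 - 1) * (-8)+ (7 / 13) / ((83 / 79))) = 4316 / 7771565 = 0.00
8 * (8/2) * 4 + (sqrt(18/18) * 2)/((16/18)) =521/4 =130.25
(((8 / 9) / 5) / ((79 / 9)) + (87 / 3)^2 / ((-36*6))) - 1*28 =-2719427 / 85320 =-31.87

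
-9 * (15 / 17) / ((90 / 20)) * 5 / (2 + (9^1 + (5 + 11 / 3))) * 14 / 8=-0.79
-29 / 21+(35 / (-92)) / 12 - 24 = -65463 / 2576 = -25.41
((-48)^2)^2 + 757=5309173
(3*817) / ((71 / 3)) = 7353 / 71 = 103.56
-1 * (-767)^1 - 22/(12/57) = 1325/2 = 662.50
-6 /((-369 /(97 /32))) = 97 /1968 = 0.05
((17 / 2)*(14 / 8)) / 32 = 119 / 256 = 0.46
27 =27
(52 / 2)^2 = 676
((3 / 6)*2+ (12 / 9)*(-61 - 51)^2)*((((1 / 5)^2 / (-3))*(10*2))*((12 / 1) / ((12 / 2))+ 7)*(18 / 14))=-1806444 / 35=-51612.69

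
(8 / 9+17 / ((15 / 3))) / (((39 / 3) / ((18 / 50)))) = 193 / 1625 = 0.12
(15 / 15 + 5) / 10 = 3 / 5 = 0.60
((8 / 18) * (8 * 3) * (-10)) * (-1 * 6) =640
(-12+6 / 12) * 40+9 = -451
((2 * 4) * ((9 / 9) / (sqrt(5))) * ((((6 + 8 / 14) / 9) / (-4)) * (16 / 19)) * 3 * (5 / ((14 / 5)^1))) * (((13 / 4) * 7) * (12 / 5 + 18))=-81328 * sqrt(5) / 133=-1367.33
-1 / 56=-0.02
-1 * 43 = -43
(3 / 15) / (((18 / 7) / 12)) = 14 / 15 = 0.93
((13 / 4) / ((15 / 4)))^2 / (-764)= -169 / 171900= -0.00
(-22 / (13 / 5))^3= -1331000 / 2197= -605.83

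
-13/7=-1.86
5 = 5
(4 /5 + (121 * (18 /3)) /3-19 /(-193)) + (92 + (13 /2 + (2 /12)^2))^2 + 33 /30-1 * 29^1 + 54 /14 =86902033667 /8754480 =9926.58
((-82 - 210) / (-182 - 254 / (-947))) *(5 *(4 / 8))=69131 / 17210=4.02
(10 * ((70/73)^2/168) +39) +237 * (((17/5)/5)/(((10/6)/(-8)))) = -1467832952/1998375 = -734.51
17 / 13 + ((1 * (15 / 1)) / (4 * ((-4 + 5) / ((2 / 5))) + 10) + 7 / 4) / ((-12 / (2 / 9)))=1771 / 1404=1.26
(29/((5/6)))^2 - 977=234.04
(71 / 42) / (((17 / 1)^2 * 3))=71 / 36414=0.00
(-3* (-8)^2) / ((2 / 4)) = -384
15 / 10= 3 / 2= 1.50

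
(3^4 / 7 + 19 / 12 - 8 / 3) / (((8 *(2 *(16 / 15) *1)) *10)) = 881 / 14336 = 0.06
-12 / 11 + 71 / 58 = 85 / 638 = 0.13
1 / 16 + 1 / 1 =1.06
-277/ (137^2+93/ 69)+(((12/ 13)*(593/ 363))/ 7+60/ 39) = 1181026705/ 679092414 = 1.74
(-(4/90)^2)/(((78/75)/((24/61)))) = -16/21411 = -0.00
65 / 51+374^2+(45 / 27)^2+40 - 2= 21407462 / 153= 139918.05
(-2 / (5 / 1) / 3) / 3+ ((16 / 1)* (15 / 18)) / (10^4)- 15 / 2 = -7.54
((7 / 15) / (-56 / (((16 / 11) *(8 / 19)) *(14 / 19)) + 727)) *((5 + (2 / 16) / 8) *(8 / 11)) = 2996 / 1061115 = 0.00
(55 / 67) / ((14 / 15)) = 825 / 938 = 0.88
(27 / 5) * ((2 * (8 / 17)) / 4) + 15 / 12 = 857 / 340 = 2.52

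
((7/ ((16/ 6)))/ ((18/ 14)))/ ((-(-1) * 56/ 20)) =35/ 48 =0.73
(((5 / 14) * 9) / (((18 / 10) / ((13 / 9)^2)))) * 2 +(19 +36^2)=749830 / 567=1322.45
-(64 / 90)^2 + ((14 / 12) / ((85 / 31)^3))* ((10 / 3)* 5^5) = 5860072213 / 9948825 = 589.02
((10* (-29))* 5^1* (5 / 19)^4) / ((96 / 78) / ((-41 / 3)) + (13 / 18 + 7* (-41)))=0.02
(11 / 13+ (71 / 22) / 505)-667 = -96211677 / 144430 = -666.15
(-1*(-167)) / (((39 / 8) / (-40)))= -1370.26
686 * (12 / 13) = 8232 / 13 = 633.23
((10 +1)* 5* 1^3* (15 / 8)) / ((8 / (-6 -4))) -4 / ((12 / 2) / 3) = -4189 / 32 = -130.91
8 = 8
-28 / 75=-0.37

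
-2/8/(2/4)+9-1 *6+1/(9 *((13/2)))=589/234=2.52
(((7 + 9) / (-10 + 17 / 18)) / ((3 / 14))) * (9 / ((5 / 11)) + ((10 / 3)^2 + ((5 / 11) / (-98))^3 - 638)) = 273785893437704 / 54694936065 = 5005.69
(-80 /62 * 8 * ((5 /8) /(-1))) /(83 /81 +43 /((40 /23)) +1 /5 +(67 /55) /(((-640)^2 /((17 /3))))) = 364953600000 /1467918111743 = 0.25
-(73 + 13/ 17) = -73.76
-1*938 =-938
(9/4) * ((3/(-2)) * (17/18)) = -51/16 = -3.19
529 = 529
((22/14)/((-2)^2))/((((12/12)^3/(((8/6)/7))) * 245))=11/36015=0.00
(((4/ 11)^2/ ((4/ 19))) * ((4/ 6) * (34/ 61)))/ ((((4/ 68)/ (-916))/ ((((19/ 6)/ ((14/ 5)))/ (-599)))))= 1911307280/ 278536797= 6.86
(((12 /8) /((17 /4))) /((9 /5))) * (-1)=-10 /51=-0.20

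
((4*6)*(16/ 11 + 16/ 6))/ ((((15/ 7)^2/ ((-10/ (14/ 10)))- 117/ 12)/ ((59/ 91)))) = -256768/ 41613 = -6.17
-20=-20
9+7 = 16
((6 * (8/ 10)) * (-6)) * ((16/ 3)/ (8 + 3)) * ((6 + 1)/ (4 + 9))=-7.52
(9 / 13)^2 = 81 / 169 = 0.48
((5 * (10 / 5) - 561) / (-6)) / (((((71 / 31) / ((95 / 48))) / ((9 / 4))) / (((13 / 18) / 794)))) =21095035 / 129885696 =0.16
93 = 93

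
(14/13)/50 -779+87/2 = -478061/650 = -735.48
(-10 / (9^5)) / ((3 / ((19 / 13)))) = -190 / 2302911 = -0.00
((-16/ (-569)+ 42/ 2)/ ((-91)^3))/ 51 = -11965/ 21867876849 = -0.00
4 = 4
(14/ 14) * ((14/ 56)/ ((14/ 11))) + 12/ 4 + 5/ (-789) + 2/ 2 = 185135/ 44184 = 4.19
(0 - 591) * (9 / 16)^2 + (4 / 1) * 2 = -45823 / 256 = -179.00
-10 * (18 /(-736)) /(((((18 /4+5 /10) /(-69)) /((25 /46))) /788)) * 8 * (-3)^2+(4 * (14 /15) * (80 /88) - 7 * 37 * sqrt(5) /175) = -78984574 /759 - 37 * sqrt(5) /25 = -104067.31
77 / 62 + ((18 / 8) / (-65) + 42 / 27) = 200419 / 72540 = 2.76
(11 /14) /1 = 11 /14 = 0.79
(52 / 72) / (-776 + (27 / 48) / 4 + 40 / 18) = -416 / 445615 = -0.00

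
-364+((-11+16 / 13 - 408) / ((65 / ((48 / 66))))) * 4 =-3557172 / 9295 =-382.70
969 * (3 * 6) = 17442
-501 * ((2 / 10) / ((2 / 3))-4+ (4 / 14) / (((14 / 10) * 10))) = 903303 / 490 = 1843.48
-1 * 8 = -8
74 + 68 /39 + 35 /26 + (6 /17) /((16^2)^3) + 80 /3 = 577056538741 /5561647104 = 103.76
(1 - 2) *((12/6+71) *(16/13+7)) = -7811/13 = -600.85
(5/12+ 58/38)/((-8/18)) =-1329/304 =-4.37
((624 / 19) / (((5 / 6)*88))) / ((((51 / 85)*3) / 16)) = 832 / 209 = 3.98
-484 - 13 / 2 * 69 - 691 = -3247 / 2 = -1623.50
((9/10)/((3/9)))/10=27/100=0.27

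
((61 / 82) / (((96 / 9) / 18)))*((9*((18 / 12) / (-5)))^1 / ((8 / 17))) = -755973 / 104960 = -7.20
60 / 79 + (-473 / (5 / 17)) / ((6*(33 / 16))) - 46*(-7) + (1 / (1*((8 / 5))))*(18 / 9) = 2759447 / 14220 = 194.05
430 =430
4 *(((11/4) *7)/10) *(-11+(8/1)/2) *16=-4312/5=-862.40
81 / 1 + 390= 471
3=3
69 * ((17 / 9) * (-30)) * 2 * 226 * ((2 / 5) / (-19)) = 706928 / 19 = 37206.74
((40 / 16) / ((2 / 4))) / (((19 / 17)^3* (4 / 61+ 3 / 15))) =7492325 / 555579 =13.49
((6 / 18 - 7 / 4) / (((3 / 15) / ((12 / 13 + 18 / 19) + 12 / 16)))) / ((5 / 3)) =-11.14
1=1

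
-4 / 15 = -0.27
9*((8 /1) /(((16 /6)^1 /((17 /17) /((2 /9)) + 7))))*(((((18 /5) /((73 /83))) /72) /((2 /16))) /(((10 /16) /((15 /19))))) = 1237032 /6935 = 178.38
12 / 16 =3 / 4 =0.75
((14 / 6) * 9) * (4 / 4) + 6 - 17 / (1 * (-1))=44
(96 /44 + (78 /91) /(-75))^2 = 17455684 /3705625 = 4.71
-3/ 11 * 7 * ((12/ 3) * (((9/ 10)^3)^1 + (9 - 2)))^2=-1254486261/ 687500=-1824.71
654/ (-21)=-218/ 7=-31.14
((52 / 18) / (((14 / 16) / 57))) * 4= 15808 / 21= 752.76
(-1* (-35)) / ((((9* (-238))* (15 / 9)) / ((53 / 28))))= -0.02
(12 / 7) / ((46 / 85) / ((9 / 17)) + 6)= 135 / 553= 0.24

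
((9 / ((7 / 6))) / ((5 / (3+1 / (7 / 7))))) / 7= 216 / 245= 0.88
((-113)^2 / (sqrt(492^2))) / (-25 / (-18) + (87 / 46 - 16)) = -881061 / 431812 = -2.04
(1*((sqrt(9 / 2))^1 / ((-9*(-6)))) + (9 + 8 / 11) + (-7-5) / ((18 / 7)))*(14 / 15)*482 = 1687*sqrt(2) / 135 + 1126916 / 495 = 2294.27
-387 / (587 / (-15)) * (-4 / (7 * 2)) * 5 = -58050 / 4109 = -14.13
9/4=2.25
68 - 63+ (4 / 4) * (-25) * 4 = -95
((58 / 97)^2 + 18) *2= 345452 / 9409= 36.72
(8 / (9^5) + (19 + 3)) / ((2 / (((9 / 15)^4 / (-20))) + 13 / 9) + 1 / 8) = -10392688 / 145058607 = -0.07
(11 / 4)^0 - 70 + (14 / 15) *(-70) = -403 / 3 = -134.33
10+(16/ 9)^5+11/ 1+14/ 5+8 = 14631671/ 295245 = 49.56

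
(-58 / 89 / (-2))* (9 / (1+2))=87 / 89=0.98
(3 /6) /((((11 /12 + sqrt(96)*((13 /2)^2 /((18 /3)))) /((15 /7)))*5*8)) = -99 /19189604 + 1521*sqrt(6) /9594802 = 0.00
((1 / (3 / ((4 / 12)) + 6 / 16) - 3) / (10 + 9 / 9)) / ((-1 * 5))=217 / 4125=0.05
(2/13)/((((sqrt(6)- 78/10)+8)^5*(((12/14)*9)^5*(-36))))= 5987546271875/7890708476276543496384- 6303938046875*sqrt(6)/7890708476276543496384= -0.00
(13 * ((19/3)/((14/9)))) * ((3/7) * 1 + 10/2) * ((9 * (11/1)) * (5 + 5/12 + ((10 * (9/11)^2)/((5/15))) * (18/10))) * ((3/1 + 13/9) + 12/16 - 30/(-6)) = 103947842843/8624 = 12053321.29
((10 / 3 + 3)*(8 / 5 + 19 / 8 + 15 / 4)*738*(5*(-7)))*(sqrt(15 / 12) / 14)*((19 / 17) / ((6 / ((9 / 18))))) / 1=-4573509*sqrt(5) / 1088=-9399.52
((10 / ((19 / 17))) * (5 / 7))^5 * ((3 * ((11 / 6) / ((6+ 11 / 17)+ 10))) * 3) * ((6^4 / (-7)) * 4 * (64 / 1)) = -41292622039680000000000 / 82440891664033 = -500875490.38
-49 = -49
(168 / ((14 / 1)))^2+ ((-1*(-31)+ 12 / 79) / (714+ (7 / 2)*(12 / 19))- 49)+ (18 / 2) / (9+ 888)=30553489997 / 321434568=95.05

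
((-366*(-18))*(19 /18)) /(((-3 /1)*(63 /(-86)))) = 199348 /63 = 3164.25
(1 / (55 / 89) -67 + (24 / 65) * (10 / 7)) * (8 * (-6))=15580608 / 5005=3113.01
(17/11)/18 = 17/198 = 0.09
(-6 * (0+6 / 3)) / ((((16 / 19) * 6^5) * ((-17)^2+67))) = -19 / 3691008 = -0.00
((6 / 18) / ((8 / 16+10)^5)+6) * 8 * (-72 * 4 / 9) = -18819545600 / 12252303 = -1536.00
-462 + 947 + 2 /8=485.25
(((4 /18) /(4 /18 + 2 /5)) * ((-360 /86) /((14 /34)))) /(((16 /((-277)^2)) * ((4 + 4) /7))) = -293488425 /19264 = -15235.07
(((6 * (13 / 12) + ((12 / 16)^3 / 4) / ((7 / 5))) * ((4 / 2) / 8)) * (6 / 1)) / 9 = 11783 / 10752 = 1.10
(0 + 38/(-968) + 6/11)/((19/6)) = 735/4598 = 0.16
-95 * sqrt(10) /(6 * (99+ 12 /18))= -95 * sqrt(10) /598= -0.50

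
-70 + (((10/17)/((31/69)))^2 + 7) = -17020827/277729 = -61.29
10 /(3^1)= 10 /3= 3.33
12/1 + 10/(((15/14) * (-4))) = 29/3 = 9.67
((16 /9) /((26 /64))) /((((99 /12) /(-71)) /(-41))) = 5961728 /3861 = 1544.09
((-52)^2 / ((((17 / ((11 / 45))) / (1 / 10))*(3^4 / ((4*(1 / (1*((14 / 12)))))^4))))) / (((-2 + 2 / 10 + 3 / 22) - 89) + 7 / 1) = -0.08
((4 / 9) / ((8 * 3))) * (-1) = -1 / 54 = -0.02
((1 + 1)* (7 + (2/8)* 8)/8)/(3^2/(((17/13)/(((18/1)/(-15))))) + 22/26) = -9945/32764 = -0.30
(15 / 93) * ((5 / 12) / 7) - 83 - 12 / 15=-1090951 / 13020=-83.79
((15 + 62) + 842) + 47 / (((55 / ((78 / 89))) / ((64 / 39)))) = 4504521 / 4895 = 920.23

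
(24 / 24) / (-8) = -1 / 8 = -0.12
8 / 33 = 0.24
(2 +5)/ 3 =7/ 3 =2.33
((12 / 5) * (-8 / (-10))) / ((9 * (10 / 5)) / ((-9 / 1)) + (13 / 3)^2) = 432 / 3775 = 0.11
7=7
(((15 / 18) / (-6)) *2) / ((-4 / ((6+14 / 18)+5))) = 265 / 324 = 0.82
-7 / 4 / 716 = -7 / 2864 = -0.00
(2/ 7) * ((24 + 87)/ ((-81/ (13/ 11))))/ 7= -962/ 14553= -0.07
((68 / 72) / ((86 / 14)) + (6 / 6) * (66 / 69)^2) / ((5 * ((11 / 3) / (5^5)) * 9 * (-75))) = -10939175 / 40535154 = -0.27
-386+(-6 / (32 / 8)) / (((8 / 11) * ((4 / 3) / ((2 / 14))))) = -173027 / 448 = -386.22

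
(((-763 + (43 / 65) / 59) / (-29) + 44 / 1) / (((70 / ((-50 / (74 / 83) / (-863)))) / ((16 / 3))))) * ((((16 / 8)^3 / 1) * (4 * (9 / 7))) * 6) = 2990685662208 / 34801820417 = 85.93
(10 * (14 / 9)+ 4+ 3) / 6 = 203 / 54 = 3.76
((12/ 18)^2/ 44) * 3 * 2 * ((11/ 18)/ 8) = 1/ 216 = 0.00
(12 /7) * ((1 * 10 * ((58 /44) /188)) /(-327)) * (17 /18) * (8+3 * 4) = -24650 /3550239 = -0.01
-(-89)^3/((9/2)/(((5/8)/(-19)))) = -3524845/684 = -5153.28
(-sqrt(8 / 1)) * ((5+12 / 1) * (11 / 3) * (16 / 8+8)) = -3740 * sqrt(2) / 3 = -1763.05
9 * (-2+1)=-9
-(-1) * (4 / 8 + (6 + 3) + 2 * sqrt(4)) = 27 / 2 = 13.50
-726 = -726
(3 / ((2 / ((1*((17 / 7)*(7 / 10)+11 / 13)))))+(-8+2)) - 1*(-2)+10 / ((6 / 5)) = 6359 / 780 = 8.15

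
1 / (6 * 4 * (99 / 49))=49 / 2376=0.02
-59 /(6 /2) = -59 /3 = -19.67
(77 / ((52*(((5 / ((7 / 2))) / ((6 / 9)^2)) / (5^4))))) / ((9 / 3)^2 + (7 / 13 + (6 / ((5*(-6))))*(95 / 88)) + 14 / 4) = 22.45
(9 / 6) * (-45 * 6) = -405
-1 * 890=-890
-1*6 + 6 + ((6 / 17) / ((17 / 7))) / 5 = 42 / 1445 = 0.03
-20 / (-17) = 20 / 17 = 1.18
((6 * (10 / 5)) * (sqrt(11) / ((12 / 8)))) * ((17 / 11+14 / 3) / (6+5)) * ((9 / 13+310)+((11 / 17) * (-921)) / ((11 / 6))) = -5207000 * sqrt(11) / 80223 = -215.27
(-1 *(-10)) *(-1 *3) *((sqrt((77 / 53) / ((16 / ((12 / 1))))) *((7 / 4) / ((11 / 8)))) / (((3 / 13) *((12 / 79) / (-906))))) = 5427695 *sqrt(12243) / 583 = 1030127.08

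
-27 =-27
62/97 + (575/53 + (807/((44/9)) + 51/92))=460726371/2601346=177.11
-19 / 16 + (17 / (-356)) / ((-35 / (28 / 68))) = -1.19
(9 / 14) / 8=9 / 112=0.08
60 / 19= 3.16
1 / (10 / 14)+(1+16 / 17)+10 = 1134 / 85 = 13.34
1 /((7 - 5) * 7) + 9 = 127 /14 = 9.07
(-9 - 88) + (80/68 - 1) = -1646/17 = -96.82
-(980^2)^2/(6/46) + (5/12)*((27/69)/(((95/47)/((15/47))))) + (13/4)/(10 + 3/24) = -1001238016625230907/141588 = -7071489226666.32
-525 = -525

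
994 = 994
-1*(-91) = 91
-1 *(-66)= 66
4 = 4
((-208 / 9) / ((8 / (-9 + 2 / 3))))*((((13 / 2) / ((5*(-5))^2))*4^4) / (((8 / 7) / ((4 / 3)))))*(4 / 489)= 605696 / 990225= 0.61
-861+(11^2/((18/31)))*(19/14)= -145703/252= -578.19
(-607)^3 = -223648543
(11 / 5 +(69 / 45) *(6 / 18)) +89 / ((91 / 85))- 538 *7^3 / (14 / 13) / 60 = -45373261 / 16380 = -2770.04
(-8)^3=-512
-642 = -642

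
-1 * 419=-419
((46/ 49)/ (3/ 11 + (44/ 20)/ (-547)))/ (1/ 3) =10.48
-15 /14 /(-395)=3 /1106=0.00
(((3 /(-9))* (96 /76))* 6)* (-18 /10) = 432 /95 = 4.55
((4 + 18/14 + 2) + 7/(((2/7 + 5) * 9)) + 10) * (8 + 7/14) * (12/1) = 1381624/777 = 1778.15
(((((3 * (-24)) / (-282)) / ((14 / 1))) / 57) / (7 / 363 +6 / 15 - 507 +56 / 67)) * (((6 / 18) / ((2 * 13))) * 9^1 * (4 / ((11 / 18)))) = -596970 / 1249441134851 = -0.00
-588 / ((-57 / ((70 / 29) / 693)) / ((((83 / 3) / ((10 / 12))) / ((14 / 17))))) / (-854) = -5644 / 3327489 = -0.00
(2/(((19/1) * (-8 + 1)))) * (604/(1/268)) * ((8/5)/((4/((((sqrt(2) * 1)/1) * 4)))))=-2589952 * sqrt(2)/665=-5507.89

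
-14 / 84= -1 / 6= -0.17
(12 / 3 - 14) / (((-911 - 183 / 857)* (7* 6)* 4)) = 857 / 13119288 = 0.00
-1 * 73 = -73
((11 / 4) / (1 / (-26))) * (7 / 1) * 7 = -7007 / 2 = -3503.50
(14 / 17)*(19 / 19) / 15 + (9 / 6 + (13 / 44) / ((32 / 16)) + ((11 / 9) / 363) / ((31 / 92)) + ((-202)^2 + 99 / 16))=40811.90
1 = 1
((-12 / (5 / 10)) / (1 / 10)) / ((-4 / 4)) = 240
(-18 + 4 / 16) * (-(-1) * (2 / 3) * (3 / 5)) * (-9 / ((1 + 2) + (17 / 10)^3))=63900 / 7913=8.08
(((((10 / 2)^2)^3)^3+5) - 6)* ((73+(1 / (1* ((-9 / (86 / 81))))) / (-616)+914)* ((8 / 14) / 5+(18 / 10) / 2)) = 39697404934605278759 / 10395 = 3818894173603201.42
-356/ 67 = -5.31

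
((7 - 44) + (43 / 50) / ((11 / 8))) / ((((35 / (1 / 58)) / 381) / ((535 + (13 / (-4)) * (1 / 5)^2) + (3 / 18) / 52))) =-757149072313 / 207350000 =-3651.55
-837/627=-279/209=-1.33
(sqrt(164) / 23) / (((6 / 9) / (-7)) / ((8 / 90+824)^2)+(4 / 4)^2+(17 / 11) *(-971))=-0.00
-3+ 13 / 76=-215 / 76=-2.83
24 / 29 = 0.83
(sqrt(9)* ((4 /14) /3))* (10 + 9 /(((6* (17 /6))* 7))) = 2398 /833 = 2.88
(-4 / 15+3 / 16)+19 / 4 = 1121 / 240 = 4.67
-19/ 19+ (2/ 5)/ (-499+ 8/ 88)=-13731/ 13720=-1.00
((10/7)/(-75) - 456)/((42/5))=-23941/441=-54.29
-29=-29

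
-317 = -317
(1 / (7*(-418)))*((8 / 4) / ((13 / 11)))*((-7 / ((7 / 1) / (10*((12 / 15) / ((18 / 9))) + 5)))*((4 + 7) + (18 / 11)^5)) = 1734219 / 14655641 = 0.12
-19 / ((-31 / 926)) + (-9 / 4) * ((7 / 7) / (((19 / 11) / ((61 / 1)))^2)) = -100211503 / 44764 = -2238.66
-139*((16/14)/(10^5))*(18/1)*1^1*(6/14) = -3753/306250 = -0.01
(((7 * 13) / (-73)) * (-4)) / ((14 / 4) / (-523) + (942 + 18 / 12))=190372 / 36021631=0.01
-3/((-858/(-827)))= -827/286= -2.89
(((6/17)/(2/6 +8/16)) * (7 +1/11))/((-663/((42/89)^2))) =-127008/125904295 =-0.00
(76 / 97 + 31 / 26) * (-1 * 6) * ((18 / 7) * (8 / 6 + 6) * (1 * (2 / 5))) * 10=-7893072 / 8827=-894.20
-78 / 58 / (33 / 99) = -117 / 29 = -4.03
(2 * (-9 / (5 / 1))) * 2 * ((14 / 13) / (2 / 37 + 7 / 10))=-4144 / 403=-10.28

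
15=15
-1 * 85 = -85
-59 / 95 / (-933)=59 / 88635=0.00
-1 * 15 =-15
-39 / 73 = -0.53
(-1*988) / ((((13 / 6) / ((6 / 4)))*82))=-342 / 41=-8.34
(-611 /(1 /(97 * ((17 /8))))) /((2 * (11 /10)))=-5037695 /88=-57246.53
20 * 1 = 20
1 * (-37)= -37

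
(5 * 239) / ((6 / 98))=58555 / 3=19518.33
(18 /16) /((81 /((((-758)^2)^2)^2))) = 13622714598418483461152 /9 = 1513634955379831495683.56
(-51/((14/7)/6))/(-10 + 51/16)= 2448/109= 22.46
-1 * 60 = -60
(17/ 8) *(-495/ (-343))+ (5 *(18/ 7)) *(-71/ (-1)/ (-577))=2350575/ 1583288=1.48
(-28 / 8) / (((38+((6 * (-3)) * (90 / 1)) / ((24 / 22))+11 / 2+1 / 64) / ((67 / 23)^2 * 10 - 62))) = 2708608 / 48802895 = 0.06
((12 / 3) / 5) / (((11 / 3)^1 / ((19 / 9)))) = 76 / 165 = 0.46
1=1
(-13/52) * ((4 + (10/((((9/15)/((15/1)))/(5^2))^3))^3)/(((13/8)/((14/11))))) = -407453626394271850585937500112/143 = -2849326058701201752349213000.00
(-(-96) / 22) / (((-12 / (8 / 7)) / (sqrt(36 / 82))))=-96 * sqrt(82) / 3157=-0.28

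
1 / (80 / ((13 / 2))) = 13 / 160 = 0.08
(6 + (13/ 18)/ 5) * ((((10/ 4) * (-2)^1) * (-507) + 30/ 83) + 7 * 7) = 59309803/ 3735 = 15879.47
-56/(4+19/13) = -728/71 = -10.25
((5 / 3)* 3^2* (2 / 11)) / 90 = 1 / 33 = 0.03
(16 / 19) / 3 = 16 / 57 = 0.28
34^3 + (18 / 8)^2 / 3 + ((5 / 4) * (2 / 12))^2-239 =39066.73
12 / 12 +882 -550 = 333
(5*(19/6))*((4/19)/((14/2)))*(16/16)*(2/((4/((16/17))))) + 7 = 7.22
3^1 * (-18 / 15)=-3.60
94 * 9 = 846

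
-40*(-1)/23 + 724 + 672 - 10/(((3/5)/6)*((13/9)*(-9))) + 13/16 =6727471/4784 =1406.24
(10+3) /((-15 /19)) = -247 /15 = -16.47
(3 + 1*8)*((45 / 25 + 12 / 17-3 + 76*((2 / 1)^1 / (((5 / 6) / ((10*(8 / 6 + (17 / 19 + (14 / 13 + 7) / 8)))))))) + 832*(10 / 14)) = 552995498 / 7735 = 71492.63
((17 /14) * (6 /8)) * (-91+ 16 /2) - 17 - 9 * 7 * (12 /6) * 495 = -3497905 /56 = -62462.59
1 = 1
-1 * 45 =-45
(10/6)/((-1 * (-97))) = 5/291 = 0.02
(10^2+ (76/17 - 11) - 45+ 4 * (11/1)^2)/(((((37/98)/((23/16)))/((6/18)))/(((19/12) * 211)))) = 10224557609/45288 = 225767.48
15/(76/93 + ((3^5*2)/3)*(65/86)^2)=5158710/32107973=0.16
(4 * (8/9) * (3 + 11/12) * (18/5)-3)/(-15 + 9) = -707/90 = -7.86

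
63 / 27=2.33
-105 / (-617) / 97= 105 / 59849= 0.00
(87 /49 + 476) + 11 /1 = 23950 /49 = 488.78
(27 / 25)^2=729 / 625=1.17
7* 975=6825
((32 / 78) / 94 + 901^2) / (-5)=-1488031241 / 9165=-162360.20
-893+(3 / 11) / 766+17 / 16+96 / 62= -1860599085 / 2089648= -890.39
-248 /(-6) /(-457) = -124 /1371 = -0.09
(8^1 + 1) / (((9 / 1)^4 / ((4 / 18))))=2 / 6561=0.00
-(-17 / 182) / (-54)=-17 / 9828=-0.00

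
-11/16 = -0.69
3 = 3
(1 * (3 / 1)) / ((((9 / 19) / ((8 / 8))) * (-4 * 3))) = -19 / 36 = -0.53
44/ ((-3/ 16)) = -704/ 3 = -234.67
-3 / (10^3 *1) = -3 / 1000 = -0.00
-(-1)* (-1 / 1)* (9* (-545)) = 4905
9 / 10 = 0.90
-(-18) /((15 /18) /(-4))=-432 /5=-86.40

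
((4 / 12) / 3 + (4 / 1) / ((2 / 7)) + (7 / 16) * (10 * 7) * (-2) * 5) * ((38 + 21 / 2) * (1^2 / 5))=-1020149 / 360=-2833.75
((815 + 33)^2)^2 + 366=517110563182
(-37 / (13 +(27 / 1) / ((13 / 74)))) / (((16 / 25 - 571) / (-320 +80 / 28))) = -8898500 / 72098257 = -0.12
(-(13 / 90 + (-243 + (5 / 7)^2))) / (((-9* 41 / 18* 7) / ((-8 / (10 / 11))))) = 47024692 / 3164175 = 14.86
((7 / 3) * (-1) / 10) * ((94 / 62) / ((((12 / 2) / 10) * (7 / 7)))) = -329 / 558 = -0.59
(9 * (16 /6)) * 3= 72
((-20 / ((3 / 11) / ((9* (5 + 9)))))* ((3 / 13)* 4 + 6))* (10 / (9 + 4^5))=-619.26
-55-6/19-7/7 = -1070/19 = -56.32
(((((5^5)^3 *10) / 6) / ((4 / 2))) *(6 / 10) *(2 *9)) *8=2197265625000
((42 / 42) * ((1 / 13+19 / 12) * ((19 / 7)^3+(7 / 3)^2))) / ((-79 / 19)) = -27606107 / 2717442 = -10.16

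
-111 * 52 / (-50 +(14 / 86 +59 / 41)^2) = 121.68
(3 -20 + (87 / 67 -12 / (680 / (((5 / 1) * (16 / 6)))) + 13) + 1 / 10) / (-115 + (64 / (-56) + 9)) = 226177 / 8542500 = 0.03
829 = 829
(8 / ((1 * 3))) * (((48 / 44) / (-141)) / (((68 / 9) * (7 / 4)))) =-96 / 61523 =-0.00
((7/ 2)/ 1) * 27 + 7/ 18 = 854/ 9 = 94.89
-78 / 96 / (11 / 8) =-13 / 22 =-0.59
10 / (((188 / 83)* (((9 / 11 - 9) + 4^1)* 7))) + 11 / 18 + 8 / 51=2858045 / 4631004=0.62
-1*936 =-936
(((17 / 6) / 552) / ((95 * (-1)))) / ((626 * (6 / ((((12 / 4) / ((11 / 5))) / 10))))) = -0.00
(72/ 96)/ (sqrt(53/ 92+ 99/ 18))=3 * sqrt(12857)/ 1118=0.30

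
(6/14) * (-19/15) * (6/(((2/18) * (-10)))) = 513/175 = 2.93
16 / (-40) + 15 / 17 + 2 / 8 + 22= 7729 / 340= 22.73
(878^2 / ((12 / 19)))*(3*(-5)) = -18308495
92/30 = 3.07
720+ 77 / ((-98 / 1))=10069 / 14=719.21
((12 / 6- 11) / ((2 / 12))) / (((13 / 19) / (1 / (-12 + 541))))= -1026 / 6877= -0.15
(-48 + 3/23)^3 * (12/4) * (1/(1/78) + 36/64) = -5032902178071/194672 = -25853241.24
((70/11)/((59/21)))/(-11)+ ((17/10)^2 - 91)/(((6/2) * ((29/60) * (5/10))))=-126016608/1035155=-121.74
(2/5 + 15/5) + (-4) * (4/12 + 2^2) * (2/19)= 449/285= 1.58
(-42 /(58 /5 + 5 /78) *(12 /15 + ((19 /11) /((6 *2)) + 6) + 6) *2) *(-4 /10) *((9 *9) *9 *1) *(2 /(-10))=-6800808924 /1250975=-5436.41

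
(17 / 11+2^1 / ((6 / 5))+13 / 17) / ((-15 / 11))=-2231 / 765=-2.92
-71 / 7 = -10.14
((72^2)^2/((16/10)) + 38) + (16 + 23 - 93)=16796144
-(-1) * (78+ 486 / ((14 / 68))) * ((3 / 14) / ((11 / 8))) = 204840 / 539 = 380.04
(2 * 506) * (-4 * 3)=-12144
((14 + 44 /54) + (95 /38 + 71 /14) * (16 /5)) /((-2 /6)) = -36896 /315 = -117.13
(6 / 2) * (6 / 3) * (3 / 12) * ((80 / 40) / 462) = 1 / 154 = 0.01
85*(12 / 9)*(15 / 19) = 1700 / 19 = 89.47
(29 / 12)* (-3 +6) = 29 / 4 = 7.25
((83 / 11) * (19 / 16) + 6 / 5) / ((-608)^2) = 8941 / 325304320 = 0.00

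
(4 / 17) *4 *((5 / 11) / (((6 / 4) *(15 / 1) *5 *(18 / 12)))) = 0.00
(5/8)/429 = 0.00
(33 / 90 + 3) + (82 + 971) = 31691 / 30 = 1056.37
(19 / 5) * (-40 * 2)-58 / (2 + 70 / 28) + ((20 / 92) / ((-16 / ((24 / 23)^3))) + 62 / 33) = -8727549106 / 27704259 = -315.03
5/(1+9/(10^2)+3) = 500/409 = 1.22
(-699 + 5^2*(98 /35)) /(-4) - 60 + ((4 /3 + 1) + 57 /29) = 101.55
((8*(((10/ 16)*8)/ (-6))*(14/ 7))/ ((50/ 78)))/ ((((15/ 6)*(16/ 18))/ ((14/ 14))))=-234/ 25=-9.36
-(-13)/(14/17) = 221/14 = 15.79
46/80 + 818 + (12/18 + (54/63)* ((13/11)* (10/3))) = 7600993/9240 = 822.62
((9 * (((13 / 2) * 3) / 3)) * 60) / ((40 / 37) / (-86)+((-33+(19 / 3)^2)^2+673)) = 452337210 / 93245299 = 4.85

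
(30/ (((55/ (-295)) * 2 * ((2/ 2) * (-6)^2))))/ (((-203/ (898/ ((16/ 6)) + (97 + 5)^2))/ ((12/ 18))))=78.83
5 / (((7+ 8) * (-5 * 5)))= -0.01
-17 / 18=-0.94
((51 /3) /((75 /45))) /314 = 51 /1570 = 0.03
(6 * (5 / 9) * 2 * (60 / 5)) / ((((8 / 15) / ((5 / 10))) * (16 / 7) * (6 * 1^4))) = 175 / 32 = 5.47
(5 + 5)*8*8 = 640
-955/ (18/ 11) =-10505/ 18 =-583.61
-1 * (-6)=6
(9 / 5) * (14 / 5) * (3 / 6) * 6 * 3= 45.36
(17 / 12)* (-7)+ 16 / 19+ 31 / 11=-15691 / 2508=-6.26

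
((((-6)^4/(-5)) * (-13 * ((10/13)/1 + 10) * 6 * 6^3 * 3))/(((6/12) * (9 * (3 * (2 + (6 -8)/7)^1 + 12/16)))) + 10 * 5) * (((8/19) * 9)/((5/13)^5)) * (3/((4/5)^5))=21931679915.92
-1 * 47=-47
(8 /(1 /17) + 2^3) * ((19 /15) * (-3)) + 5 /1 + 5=-2686 /5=-537.20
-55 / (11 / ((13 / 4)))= -65 / 4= -16.25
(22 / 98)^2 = 121 / 2401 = 0.05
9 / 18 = 0.50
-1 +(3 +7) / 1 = 9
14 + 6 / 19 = 272 / 19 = 14.32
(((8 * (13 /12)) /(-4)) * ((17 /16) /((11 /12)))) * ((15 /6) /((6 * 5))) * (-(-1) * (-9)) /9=221 /1056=0.21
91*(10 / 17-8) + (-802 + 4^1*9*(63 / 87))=-1450.40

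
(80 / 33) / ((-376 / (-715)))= 650 / 141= 4.61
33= 33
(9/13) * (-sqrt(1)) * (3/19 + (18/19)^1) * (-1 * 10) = 1890/247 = 7.65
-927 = -927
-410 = -410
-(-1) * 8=8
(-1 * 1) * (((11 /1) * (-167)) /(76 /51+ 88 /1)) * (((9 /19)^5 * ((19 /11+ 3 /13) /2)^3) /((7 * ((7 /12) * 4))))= 3017521998000 /107292912967669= 0.03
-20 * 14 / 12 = -70 / 3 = -23.33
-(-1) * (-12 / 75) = -4 / 25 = -0.16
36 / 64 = 9 / 16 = 0.56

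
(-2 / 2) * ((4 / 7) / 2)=-2 / 7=-0.29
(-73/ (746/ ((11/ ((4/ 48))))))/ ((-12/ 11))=8833/ 746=11.84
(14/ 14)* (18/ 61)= 18/ 61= 0.30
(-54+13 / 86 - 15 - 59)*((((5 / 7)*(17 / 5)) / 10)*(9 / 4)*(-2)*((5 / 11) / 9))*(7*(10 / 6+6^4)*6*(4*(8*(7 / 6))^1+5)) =30804277355 / 1892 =16281330.53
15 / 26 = 0.58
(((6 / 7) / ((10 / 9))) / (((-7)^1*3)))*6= -54 / 245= -0.22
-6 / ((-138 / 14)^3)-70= -7664524 / 109503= -69.99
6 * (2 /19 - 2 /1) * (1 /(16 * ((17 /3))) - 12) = 136.30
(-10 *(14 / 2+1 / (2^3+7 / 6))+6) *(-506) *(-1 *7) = -230552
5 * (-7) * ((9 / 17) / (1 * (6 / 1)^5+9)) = -7 / 2941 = -0.00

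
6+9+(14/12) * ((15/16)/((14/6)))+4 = 623/32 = 19.47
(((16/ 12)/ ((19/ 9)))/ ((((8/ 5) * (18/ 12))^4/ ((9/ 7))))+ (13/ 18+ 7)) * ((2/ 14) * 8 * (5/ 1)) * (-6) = -2967295/ 11172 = -265.60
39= 39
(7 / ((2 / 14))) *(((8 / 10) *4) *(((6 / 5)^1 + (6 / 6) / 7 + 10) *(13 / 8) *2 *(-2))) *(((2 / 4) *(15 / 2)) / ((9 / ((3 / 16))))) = -36127 / 40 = -903.18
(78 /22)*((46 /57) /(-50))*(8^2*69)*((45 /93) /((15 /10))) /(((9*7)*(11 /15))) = -880256 /498883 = -1.76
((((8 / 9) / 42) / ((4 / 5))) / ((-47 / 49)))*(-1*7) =245 / 1269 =0.19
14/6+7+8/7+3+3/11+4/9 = 9836/693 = 14.19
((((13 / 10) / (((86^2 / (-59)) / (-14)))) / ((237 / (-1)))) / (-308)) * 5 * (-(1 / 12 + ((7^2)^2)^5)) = -734408019003220857971 / 925505856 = -793520661422.18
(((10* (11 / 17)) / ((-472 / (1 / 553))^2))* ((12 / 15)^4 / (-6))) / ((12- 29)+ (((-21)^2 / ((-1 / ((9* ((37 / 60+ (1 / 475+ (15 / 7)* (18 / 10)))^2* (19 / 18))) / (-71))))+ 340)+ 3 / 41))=-389375360 / 90395567847663077450619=-0.00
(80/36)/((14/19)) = 190/63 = 3.02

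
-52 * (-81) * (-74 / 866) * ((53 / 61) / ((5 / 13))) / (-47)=107376516 / 6207055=17.30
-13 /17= -0.76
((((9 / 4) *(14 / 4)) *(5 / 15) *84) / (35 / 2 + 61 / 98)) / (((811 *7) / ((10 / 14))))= 735 / 480112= 0.00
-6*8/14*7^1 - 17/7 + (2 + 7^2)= 172/7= 24.57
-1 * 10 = -10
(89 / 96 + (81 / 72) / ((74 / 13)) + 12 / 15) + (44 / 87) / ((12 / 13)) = 3820481 / 1545120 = 2.47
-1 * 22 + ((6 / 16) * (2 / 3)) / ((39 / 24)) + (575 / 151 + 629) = 1199318 / 1963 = 610.96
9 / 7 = 1.29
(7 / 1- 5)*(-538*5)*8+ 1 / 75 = -3227999 / 75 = -43039.99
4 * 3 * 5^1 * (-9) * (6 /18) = -180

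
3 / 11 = 0.27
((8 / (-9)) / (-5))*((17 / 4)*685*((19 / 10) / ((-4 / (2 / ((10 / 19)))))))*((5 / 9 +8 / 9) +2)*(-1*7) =22524.31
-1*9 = -9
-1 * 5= -5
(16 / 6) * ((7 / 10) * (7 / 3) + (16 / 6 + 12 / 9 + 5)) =1276 / 45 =28.36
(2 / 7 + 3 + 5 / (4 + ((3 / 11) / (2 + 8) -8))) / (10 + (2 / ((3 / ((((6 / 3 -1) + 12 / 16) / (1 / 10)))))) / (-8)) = 148824 / 627095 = 0.24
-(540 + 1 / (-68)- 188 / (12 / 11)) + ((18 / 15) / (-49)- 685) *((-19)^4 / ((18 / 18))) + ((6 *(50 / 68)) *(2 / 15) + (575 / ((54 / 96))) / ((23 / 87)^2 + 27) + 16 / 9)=-685653365317243901 / 7680376620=-89273404.06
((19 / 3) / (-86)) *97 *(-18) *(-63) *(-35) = 12191445 / 43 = 283521.98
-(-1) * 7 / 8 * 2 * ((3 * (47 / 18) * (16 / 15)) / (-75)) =-658 / 3375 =-0.19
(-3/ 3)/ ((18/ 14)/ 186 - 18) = 434/ 7809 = 0.06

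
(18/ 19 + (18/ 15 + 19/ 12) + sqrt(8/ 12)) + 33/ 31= sqrt(6)/ 3 + 169463/ 35340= 5.61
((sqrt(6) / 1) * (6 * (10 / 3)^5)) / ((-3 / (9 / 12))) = -50000 * sqrt(6) / 81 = -1512.03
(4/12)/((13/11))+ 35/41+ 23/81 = 61291/43173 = 1.42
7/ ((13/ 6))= 42/ 13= 3.23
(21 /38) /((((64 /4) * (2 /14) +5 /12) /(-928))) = -189.77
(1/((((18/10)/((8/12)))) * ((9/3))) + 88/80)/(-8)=-991/6480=-0.15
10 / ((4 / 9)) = 45 / 2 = 22.50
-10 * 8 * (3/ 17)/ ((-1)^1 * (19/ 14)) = 3360/ 323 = 10.40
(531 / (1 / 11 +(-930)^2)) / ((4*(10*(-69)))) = -1947 / 8752788920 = -0.00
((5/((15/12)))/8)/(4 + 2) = 1/12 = 0.08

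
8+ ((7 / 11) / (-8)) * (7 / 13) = 9103 / 1144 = 7.96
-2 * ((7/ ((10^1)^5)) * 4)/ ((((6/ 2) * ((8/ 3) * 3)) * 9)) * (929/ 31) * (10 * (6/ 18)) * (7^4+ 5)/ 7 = -372529/ 4185000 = -0.09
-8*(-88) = 704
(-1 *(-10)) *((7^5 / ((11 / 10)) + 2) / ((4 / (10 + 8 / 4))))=5042760 / 11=458432.73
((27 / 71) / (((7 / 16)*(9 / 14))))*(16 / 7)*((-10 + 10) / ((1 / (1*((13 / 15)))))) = 0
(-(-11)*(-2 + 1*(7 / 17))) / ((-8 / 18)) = 2673 / 68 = 39.31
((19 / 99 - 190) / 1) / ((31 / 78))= -488566 / 1023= -477.58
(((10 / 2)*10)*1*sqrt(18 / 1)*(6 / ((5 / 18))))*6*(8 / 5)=31104*sqrt(2)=43987.70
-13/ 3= -4.33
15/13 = 1.15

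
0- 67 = -67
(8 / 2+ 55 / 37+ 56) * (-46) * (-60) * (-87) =-546273000 / 37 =-14764135.14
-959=-959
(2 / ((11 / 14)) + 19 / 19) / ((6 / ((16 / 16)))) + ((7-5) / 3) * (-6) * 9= -779 / 22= -35.41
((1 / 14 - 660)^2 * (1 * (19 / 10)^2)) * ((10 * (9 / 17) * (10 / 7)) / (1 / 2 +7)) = 92443928043 / 58310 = 1585387.21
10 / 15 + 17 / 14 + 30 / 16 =631 / 168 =3.76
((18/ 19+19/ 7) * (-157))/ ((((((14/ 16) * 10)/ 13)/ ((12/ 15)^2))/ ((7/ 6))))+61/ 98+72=-394588591/ 698250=-565.11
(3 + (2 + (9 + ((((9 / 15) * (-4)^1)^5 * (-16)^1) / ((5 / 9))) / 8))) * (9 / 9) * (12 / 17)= 56372712 / 265625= 212.23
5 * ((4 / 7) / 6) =10 / 21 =0.48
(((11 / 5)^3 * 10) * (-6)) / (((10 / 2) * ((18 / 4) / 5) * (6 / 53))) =-282172 / 225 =-1254.10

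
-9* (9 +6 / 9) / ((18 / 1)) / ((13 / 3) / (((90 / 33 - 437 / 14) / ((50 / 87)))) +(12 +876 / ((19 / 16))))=-0.01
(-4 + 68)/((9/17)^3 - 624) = -314432/3064983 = -0.10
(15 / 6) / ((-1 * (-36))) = 0.07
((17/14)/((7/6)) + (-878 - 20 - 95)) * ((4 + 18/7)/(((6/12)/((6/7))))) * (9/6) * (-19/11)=764669592/26411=28952.69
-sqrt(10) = -3.16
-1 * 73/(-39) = 73/39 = 1.87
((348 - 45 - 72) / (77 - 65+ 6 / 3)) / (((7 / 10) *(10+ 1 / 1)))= 2.14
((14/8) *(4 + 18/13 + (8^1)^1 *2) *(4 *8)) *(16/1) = 249088/13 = 19160.62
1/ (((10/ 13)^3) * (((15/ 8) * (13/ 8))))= 1352/ 1875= 0.72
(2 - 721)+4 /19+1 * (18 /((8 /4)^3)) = -54457 /76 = -716.54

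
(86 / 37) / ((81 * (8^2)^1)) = 43 / 95904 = 0.00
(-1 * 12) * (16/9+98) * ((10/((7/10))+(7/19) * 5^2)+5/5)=-3900912/133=-29330.17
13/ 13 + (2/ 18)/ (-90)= 809/ 810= 1.00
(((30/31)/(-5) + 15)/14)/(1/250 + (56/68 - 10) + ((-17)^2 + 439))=325125/220979563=0.00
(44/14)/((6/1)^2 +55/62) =1364/16009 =0.09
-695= -695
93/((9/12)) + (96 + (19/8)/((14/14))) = 1779/8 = 222.38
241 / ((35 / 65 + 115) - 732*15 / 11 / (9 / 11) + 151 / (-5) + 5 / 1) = -15665 / 73428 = -0.21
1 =1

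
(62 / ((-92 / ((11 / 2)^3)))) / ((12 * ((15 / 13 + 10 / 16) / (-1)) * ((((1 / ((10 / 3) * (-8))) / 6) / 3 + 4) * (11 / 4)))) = 780208 / 1633069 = 0.48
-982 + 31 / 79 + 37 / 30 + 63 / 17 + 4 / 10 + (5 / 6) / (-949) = -6221310012 / 6372535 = -976.27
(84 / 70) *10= 12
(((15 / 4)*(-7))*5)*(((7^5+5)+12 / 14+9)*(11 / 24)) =-32382075 / 32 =-1011939.84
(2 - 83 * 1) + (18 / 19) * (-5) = -1629 / 19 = -85.74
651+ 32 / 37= 24119 / 37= 651.86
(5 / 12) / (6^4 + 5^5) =5 / 53052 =0.00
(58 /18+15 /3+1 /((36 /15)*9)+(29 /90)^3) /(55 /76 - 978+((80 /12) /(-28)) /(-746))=-300240563651 /35343148304250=-0.01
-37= -37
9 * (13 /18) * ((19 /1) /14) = 247 /28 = 8.82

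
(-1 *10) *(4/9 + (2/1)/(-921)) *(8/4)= -24440/2763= -8.85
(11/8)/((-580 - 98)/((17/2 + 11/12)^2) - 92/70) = -43505/283504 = -0.15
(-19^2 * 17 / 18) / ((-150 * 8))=6137 / 21600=0.28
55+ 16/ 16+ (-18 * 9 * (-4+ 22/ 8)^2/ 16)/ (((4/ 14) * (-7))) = 16361/ 256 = 63.91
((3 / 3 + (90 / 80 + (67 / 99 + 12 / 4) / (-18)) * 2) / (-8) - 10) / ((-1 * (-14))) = -0.74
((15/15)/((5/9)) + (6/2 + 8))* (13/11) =832/55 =15.13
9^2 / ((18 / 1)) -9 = -4.50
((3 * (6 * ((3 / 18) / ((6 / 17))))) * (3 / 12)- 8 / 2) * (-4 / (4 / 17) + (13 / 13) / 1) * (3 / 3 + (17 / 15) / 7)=244 / 7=34.86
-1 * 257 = -257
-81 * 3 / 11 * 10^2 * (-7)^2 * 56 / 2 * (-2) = 66679200 / 11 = 6061745.45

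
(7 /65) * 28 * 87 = 17052 /65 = 262.34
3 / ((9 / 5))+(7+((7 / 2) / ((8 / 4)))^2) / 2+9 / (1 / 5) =4963 / 96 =51.70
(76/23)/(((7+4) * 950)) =2/6325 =0.00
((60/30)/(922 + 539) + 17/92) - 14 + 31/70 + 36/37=-2158042963/174063540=-12.40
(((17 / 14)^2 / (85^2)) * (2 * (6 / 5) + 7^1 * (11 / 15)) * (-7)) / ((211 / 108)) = -1017 / 184625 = -0.01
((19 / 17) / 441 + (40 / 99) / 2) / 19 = 5623 / 522291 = 0.01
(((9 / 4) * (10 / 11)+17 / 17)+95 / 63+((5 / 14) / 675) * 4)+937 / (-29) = -16733669 / 602910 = -27.75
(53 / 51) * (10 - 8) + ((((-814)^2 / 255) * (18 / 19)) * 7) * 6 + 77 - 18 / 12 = 1002596887 / 9690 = 103467.17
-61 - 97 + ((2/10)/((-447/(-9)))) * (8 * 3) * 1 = -157.90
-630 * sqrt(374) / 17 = -716.68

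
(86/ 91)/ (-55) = -86/ 5005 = -0.02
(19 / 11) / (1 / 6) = 114 / 11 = 10.36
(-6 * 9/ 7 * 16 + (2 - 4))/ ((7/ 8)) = -7024/ 49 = -143.35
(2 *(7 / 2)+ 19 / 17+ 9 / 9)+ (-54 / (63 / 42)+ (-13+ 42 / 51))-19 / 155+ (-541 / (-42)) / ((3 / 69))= 28451099 / 110670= 257.08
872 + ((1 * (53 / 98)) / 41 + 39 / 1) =3660451 / 4018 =911.01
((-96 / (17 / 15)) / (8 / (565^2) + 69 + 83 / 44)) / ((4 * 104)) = -0.00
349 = 349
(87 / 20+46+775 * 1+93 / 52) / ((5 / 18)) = 967752 / 325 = 2977.70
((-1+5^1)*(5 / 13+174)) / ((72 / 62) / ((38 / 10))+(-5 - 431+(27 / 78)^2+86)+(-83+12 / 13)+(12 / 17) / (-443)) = -2091620055824 / 1294343341165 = -1.62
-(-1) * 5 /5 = 1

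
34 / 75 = 0.45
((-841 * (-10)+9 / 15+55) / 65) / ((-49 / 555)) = -361416 / 245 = -1475.17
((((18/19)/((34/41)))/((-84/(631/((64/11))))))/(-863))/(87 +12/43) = 12236983/624897278208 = 0.00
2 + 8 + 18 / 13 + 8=252 / 13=19.38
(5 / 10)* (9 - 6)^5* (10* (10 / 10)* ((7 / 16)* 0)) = 0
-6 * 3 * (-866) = 15588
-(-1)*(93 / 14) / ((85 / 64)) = 2976 / 595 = 5.00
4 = 4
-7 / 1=-7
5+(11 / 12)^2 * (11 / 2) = 2771 / 288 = 9.62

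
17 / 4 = 4.25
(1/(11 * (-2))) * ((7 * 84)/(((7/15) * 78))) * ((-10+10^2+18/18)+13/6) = -1505/22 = -68.41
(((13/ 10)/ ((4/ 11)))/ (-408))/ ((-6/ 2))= 143/ 48960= 0.00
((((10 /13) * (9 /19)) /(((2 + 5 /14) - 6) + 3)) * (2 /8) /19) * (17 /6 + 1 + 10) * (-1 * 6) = 2905 /4693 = 0.62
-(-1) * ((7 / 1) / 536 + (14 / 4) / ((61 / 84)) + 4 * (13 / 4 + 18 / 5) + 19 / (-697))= 32.21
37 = 37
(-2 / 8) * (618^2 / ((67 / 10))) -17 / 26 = -24826199 / 1742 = -14251.55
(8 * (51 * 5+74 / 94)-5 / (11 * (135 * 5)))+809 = 199285468 / 69795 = 2855.30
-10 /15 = -2 /3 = -0.67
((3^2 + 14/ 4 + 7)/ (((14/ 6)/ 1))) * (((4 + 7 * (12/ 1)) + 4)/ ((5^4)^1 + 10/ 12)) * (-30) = -193752/ 5257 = -36.86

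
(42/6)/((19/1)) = 7/19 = 0.37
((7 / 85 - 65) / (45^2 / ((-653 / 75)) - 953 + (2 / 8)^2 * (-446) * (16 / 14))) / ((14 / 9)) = 1801627 / 52557455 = 0.03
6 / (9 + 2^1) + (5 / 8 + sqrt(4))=279 / 88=3.17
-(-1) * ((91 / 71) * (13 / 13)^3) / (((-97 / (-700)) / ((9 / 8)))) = 143325 / 13774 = 10.41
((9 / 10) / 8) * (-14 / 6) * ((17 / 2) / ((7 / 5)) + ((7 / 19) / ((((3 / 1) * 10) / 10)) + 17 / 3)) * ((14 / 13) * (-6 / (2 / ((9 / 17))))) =357777 / 67184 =5.33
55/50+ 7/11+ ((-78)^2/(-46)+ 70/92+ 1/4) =-28493/220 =-129.51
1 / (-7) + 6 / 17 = 25 / 119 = 0.21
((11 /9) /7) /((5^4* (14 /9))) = 11 /61250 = 0.00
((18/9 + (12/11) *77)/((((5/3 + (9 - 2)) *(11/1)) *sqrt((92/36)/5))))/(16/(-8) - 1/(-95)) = -4085 *sqrt(115)/69069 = -0.63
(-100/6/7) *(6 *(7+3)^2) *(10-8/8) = -90000/7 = -12857.14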